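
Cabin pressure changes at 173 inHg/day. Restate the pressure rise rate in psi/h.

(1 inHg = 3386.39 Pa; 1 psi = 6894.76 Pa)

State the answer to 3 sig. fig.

173 inHg/day × 3386.39 Pa/inHg ÷ 86400 s/day = 6.78062 Pa/s
6.78062 Pa/s ÷ 6894.76 Pa/psi × 3600 s/h = 3.5404 psi/h

3.54 psi/h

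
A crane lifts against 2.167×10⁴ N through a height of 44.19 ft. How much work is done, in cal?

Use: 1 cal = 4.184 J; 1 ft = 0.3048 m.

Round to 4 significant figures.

6.976×10⁴ cal

44.19 ft × 0.3048 = 13.4691 m
W = F × d = 21670 N × 13.4691 m = 291875 J
291875 J ÷ (4.184 J/cal) = 69759.8 cal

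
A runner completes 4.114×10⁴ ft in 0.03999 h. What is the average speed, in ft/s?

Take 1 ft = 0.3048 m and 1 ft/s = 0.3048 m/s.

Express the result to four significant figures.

4.114×10⁴ ft × 0.3048 → 12539.5 m
0.03999 h × 3600 → 143.964 s
v = d / t = 12539.5 m / 143.964 s = 87.1016 m/s
87.1016 m/s ÷ (0.3048 m/s/ft/s) = 285.766 ft/s

285.8 ft/s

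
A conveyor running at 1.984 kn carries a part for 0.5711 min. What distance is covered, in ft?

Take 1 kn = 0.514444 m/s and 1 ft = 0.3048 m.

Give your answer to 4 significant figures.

114.7 ft

1.984 kn × 0.514444 = 1.02066 m/s
0.5711 min × 60 = 34.266 s
d = v × t = 1.02066 m/s × 34.266 s = 34.9739 m
34.9739 m ÷ (0.3048 m/ft) = 114.744 ft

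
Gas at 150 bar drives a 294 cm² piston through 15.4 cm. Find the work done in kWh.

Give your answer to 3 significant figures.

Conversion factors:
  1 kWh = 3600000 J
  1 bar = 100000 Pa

0.0189 kWh

150 bar → 1.5×10⁷ Pa
294 cm² → 0.0294 m²
F = P × A = 1.5×10⁷ × 0.0294 = 441000 N
15.4 cm → 0.154 m
W = F × d = 441000 × 0.154 = 67914 J
In kWh: 67914 / 3600000 = 0.018865 kWh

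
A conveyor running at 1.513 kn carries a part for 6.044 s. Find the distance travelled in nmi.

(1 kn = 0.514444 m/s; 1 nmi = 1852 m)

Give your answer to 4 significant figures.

1.513 kn × 0.514444 → 0.778354 m/s
d = v × t = 0.778354 m/s × 6.044 s = 4.70437 m
4.70437 m ÷ (1852 m/nmi) = 0.00254016 nmi

0.002540 nmi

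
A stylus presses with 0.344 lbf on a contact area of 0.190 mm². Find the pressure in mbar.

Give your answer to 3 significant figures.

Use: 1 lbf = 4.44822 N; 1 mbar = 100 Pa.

0.344 lbf × 4.44822 = 1.53019 N
0.190 mm² × 10⁻⁶ = 1.9×10⁻⁷ m²
P = F / A = 1.53019 N / 1.9×10⁻⁷ m² = 8.05363×10⁶ Pa
8.05363×10⁶ Pa ÷ (100 Pa/mbar) = 80536.3 mbar

8.05×10⁴ mbar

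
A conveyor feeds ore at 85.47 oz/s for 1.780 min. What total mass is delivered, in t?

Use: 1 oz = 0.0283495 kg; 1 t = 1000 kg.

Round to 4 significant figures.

0.2588 t

85.47 oz/s → 2.42303 kg/s
1.780 min → 106.8 s
m = ṁ × t = 2.42303 × 106.8 = 258.78 kg
In t: 258.78 / 1000 = 0.25878 t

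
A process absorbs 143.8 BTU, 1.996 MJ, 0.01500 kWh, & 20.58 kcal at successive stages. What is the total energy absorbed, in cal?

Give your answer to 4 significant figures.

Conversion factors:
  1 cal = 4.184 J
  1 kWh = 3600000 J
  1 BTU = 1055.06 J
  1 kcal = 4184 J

5.468×10⁵ cal

143.8 BTU × 1055.06 = 151718 J
1.996 MJ × 1000000 = 1.996×10⁶ J
0.01500 kWh × 3600000 = 54000 J
20.58 kcal × 4184 = 86106.7 J
Combined: 151718 + 1.996×10⁶ + 54000 + 86106.7 = 2.28782×10⁶ J
In cal: 2.28782×10⁶ / 4.184 = 546802 cal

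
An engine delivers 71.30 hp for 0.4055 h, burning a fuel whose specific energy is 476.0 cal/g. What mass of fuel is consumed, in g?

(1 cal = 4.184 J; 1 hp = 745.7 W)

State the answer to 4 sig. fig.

71.30 hp → 53168.4 W
0.4055 h → 1459.8 s
E = P × t = 53168.4 × 1459.8 = 7.76152×10⁷ J
476.0 cal/g → 1.99158×10⁶ J/kg
m = E / e_s = 7.76152×10⁷ / 1.99158×10⁶ = 38.9717 kg
In g: 38.9717 / 0.001 = 38971.7 g

3.897×10⁴ g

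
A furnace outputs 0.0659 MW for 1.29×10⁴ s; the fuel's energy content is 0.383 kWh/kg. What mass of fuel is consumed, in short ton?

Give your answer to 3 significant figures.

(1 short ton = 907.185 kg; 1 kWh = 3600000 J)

0.680 short ton

0.0659 MW → 65900 W
E = P × t = 65900 × 12900 = 8.5011×10⁸ J
0.383 kWh/kg → 1.3788×10⁶ J/kg
m = E / e_s = 8.5011×10⁸ / 1.3788×10⁶ = 616.558 kg
In short ton: 616.558 / 907.185 = 0.679639 short ton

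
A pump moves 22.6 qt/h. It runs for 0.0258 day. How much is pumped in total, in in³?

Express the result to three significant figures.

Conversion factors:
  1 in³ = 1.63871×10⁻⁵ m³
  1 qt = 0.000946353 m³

808 in³

22.6 qt/h → 5.94099×10⁻⁶ m³/s
0.0258 day → 2229.12 s
V = Q × t = 5.94099×10⁻⁶ × 2229.12 = 0.0132432 m³
In in³: 0.0132432 / 1.63871×10⁻⁵ = 808.148 in³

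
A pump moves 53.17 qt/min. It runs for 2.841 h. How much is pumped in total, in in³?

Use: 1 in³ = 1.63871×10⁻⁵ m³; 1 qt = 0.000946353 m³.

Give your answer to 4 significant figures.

53.17 qt/min → 8.38626×10⁻⁴ m³/s
2.841 h → 10227.6 s
V = Q × t = 8.38626×10⁻⁴ × 10227.6 = 8.57713 m³
In in³: 8.57713 / 1.63871×10⁻⁵ = 523407 in³

5.234×10⁵ in³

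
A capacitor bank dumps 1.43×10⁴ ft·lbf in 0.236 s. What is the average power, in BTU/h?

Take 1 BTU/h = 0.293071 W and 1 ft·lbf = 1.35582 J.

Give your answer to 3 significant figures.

2.80×10⁵ BTU/h

1.43×10⁴ ft·lbf × 1.35582 → 19388.2 J
P = E / t = 19388.2 J / 0.236 s = 82153.4 W
82153.4 W ÷ (0.293071 W/BTU/h) = 280319 BTU/h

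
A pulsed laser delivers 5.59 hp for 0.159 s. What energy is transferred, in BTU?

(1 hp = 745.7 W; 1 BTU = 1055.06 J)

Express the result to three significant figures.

0.628 BTU

5.59 hp × 745.7 = 4168.46 W
E = P × t = 4168.46 W × 0.159 s = 662.785 J
662.785 J ÷ (1055.06 J/BTU) = 0.628197 BTU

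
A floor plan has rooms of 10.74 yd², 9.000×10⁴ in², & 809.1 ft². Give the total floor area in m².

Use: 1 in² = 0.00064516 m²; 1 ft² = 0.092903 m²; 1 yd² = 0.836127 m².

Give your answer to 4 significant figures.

10.74 yd² × 0.836127 = 8.98 m²
9.000×10⁴ in² × 0.00064516 = 58.0644 m²
809.1 ft² × 0.092903 = 75.1678 m²
Combined: 8.98 + 58.0644 + 75.1678 = 142.212 m²

142.2 m²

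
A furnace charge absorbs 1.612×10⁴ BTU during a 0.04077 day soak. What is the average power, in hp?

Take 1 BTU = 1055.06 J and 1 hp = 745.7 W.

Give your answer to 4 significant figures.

6.475 hp

1.612×10⁴ BTU × 1055.06 = 1.70076×10⁷ J
0.04077 day × 86400 = 3522.53 s
P = E / t = 1.70076×10⁷ J / 3522.53 s = 4828.23 W
4828.23 W ÷ (745.7 W/hp) = 6.47476 hp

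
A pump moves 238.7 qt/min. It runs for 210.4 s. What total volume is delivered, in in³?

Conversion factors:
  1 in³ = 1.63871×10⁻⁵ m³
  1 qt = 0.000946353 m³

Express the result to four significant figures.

4.834×10⁴ in³

238.7 qt/min → 0.00376491 m³/s
V = Q × t = 0.00376491 × 210.4 = 0.792137 m³
In in³: 0.792137 / 1.63871×10⁻⁵ = 48339.1 in³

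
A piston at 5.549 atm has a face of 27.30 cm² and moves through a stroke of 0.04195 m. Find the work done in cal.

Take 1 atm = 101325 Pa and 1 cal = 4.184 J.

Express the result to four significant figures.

15.39 cal

5.549 atm → 562252 Pa
27.30 cm² → 0.00273 m²
F = P × A = 562252 × 0.00273 = 1534.95 N
W = F × d = 1534.95 × 0.04195 = 64.3912 J
In cal: 64.3912 / 4.184 = 15.3899 cal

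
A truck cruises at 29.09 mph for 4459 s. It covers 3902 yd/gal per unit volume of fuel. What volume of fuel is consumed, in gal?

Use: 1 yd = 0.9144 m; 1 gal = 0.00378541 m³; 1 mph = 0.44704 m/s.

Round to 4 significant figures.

16.25 gal

29.09 mph → 13.0044 m/s
d = v × t = 13.0044 × 4459 = 57986.6 m
3902 yd/gal → 942563 m/m³
V = d / (distance per unit fuel) = 57986.6 / 942563 = 0.0615201 m³
In gal: 0.0615201 / 0.00378541 = 16.2519 gal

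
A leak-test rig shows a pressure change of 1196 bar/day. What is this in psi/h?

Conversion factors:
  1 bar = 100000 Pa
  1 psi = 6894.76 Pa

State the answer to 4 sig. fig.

1196 bar/day × 100000 Pa/bar ÷ 86400 s/day = 1384.26 Pa/s
1384.26 Pa/s ÷ 6894.76 Pa/psi × 3600 s/h = 722.771 psi/h

722.8 psi/h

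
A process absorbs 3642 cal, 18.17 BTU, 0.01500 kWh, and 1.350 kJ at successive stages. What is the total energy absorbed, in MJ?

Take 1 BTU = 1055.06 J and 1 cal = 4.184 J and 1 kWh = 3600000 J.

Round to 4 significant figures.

3642 cal × 4.184 = 15238.1 J
18.17 BTU × 1055.06 = 19170.4 J
0.01500 kWh × 3600000 = 54000 J
1.350 kJ × 1000 = 1350 J
Total: 15238.1 + 19170.4 + 54000 + 1350 = 89758.5 J
In MJ: 89758.5 / 1000000 = 0.0897585 MJ

0.08976 MJ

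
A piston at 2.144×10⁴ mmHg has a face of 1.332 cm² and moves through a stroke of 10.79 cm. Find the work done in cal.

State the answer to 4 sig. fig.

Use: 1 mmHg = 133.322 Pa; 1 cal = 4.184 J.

2.144×10⁴ mmHg → 2.85842×10⁶ Pa
1.332 cm² → 1.332×10⁻⁴ m²
F = P × A = 2.85842×10⁶ × 1.332×10⁻⁴ = 380.742 N
10.79 cm → 0.1079 m
W = F × d = 380.742 × 0.1079 = 41.0821 J
In cal: 41.0821 / 4.184 = 9.81886 cal

9.819 cal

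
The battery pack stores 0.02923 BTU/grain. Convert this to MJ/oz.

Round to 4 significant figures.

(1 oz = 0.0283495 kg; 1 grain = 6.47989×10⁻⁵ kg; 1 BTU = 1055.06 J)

0.01349 MJ/oz

0.02923 BTU/grain × 1055.06 J/BTU ÷ 6.47989×10⁻⁵ kg/grain = 475925 J/kg
475925 J/kg ÷ 1000000 J/MJ × 0.0283495 kg/oz = 0.0134922 MJ/oz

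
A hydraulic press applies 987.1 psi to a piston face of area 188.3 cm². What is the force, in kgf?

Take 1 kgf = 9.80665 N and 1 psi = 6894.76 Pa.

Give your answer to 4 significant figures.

1.307×10⁴ kgf

987.1 psi × 6894.76 → 6.80582×10⁶ Pa
188.3 cm² × 0.0001 → 0.01883 m²
F = P × A = 6.80582×10⁶ Pa × 0.01883 m² = 128154 N
128154 N ÷ (9.80665 N/kgf) = 13068.1 kgf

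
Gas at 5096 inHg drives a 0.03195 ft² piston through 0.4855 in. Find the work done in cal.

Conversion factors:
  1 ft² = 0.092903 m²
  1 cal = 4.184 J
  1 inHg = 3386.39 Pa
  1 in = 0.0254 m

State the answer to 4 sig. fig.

151.0 cal

5096 inHg → 1.7257×10⁷ Pa
0.03195 ft² → 0.00296825 m²
F = P × A = 1.7257×10⁷ × 0.00296825 = 51223.1 N
0.4855 in → 0.0123317 m
W = F × d = 51223.1 × 0.0123317 = 631.668 J
In cal: 631.668 / 4.184 = 150.972 cal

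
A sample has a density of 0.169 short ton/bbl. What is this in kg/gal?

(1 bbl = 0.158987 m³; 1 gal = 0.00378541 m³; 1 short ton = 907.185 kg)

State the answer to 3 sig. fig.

0.169 short ton/bbl × 907.185 kg/short ton ÷ 0.158987 m³/bbl = 964.32 kg/m³
964.32 kg/m³ × 0.00378541 m³/gal = 3.65035 kg/gal

3.65 kg/gal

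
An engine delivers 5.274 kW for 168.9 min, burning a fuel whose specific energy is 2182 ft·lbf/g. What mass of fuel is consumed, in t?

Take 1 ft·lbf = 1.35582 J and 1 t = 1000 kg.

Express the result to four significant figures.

0.01807 t

5.274 kW → 5274 W
168.9 min → 10134 s
E = P × t = 5274 × 10134 = 5.34467×10⁷ J
2182 ft·lbf/g → 2.9584×10⁶ J/kg
m = E / e_s = 5.34467×10⁷ / 2.9584×10⁶ = 18.0661 kg
In t: 18.0661 / 1000 = 0.0180661 t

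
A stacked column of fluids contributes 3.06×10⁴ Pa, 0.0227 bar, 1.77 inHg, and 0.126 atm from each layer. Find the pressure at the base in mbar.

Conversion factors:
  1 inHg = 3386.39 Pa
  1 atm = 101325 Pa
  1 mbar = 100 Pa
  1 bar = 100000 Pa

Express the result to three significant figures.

3.06×10⁴ Pa (already Pa)
0.0227 bar × 100000 = 2270 Pa
1.77 inHg × 3386.39 = 5993.91 Pa
0.126 atm × 101325 = 12767 Pa
Combined: 30600 + 2270 + 5993.91 + 12767 = 51630.9 Pa
In mbar: 51630.9 / 100 = 516.309 mbar

516 mbar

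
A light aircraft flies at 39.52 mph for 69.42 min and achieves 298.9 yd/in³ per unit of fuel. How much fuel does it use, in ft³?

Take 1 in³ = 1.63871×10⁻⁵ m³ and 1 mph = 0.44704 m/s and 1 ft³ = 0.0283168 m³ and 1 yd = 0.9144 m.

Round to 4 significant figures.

0.1558 ft³

39.52 mph → 17.667 m/s
69.42 min → 4165.2 s
d = v × t = 17.667 × 4165.2 = 73586.6 m
298.9 yd/in³ → 1.66786×10⁷ m/m³
V = d / (distance per unit fuel) = 73586.6 / 1.66786×10⁷ = 0.00441204 m³
In ft³: 0.00441204 / 0.0283168 = 0.15581 ft³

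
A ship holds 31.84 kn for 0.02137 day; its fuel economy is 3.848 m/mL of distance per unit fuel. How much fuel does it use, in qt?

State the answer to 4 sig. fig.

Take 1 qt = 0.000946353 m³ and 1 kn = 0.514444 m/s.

31.84 kn → 16.3799 m/s
0.02137 day → 1846.37 s
d = v × t = 16.3799 × 1846.37 = 30243.4 m
3.848 m/mL → 3.848×10⁶ m/m³
V = d / (distance per unit fuel) = 30243.4 / 3.848×10⁶ = 0.00785951 m³
In qt: 0.00785951 / 0.000946353 = 8.30505 qt

8.305 qt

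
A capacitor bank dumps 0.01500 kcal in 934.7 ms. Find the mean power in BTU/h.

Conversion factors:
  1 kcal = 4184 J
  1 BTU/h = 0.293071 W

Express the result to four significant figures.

0.01500 kcal × 4184 = 62.76 J
934.7 ms × 0.001 = 0.9347 s
P = E / t = 62.76 J / 0.9347 s = 67.1445 W
67.1445 W ÷ (0.293071 W/BTU/h) = 229.107 BTU/h

229.1 BTU/h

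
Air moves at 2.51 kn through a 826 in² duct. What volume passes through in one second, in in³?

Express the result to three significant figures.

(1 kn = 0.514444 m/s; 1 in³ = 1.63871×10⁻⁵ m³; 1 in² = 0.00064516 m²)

2.51 kn × 0.514444 = 1.29125 m/s
826 in² × 0.00064516 = 0.532902 m²
V = v × A × t = 1.29125 m/s × 0.532902 m² × 1 s = 0.68811 m³
0.68811 m³ ÷ (1.63871×10⁻⁵ m³/in³) = 41991 in³

4.20×10⁴ in³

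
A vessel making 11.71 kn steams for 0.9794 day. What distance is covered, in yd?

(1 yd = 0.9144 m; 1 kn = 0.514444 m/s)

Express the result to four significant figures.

11.71 kn × 0.514444 → 6.02414 m/s
0.9794 day × 86400 → 84620.2 s
d = v × t = 6.02414 m/s × 84620.2 s = 509764 m
509764 m ÷ (0.9144 m/yd) = 557485 yd

5.575×10⁵ yd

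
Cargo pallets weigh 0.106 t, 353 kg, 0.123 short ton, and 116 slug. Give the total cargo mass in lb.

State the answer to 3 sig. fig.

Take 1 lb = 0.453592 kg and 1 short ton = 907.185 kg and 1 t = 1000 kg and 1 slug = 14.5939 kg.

4990 lb

0.106 t × 1000 → 106 kg
353 kg (already kg)
0.123 short ton × 907.185 → 111.584 kg
116 slug × 14.5939 → 1692.89 kg
Combined: 106 + 353 + 111.584 + 1692.89 = 2263.47 kg
In lb: 2263.47 / 0.453592 = 4990.1 lb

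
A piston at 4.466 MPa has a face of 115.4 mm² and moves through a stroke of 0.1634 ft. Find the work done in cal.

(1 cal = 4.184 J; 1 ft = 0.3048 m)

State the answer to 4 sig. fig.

6.135 cal

4.466 MPa → 4.466×10⁶ Pa
115.4 mm² → 1.154×10⁻⁴ m²
F = P × A = 4.466×10⁶ × 1.154×10⁻⁴ = 515.376 N
0.1634 ft → 0.0498043 m
W = F × d = 515.376 × 0.0498043 = 25.6679 J
In cal: 25.6679 / 4.184 = 6.13478 cal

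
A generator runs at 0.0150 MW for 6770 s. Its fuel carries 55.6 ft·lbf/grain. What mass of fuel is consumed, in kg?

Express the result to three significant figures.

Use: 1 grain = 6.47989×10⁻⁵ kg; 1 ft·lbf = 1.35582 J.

87.3 kg

0.0150 MW → 15000 W
E = P × t = 15000 × 6770 = 1.0155×10⁸ J
55.6 ft·lbf/grain → 1.16335×10⁶ J/kg
m = E / e_s = 1.0155×10⁸ / 1.16335×10⁶ = 87.291 kg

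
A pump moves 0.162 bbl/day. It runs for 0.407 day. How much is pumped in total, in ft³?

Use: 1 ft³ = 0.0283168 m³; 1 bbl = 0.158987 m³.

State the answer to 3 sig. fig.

0.162 bbl/day → 2.98101×10⁻⁷ m³/s
0.407 day → 35164.8 s
V = Q × t = 2.98101×10⁻⁷ × 35164.8 = 0.0104827 m³
In ft³: 0.0104827 / 0.0283168 = 0.370194 ft³

0.370 ft³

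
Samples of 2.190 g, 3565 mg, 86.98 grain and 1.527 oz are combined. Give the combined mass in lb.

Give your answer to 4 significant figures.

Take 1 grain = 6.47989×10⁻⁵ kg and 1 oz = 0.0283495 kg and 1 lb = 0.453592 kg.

0.1206 lb

2.190 g × 0.001 = 0.00219 kg
3565 mg × 10⁻⁶ = 0.003565 kg
86.98 grain × 6.47989×10⁻⁵ = 0.00563621 kg
1.527 oz × 0.0283495 = 0.0432897 kg
Sum: 0.00219 + 0.003565 + 0.00563621 + 0.0432897 = 0.0546809 kg
In lb: 0.0546809 / 0.453592 = 0.120551 lb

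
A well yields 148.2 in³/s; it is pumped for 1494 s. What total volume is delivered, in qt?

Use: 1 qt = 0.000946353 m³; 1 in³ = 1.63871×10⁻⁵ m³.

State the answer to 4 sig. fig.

148.2 in³/s → 0.00242857 m³/s
V = Q × t = 0.00242857 × 1494 = 3.62828 m³
In qt: 3.62828 / 0.000946353 = 3833.96 qt

3834 qt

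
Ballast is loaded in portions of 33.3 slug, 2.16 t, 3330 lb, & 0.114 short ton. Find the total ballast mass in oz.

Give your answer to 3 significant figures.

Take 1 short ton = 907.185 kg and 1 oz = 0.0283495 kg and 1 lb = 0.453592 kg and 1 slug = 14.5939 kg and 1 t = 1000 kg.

1.50×10⁵ oz

33.3 slug × 14.5939 = 485.977 kg
2.16 t × 1000 = 2160 kg
3330 lb × 0.453592 = 1510.46 kg
0.114 short ton × 907.185 = 103.419 kg
Total: 485.977 + 2160 + 1510.46 + 103.419 = 4259.86 kg
In oz: 4259.86 / 0.0283495 = 150262 oz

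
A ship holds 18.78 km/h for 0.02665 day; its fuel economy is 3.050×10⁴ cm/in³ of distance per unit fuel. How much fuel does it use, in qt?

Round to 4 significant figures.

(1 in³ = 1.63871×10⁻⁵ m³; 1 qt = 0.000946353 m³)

18.78 km/h → 5.21667 m/s
0.02665 day → 2302.56 s
d = v × t = 5.21667 × 2302.56 = 12011.7 m
3.050×10⁴ cm/in³ → 1.86122×10⁷ m/m³
V = d / (distance per unit fuel) = 12011.7 / 1.86122×10⁷ = 6.45367×10⁻⁴ m³
In qt: 6.45367×10⁻⁴ / 0.000946353 = 0.681952 qt

0.6820 qt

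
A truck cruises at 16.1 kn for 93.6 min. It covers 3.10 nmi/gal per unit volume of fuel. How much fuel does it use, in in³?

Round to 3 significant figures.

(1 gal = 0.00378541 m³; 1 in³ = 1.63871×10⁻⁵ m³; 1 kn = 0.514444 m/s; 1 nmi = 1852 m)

16.1 kn → 8.28255 m/s
93.6 min → 5616 s
d = v × t = 8.28255 × 5616 = 46514.8 m
3.10 nmi/gal → 1.51667×10⁶ m/m³
V = d / (distance per unit fuel) = 46514.8 / 1.51667×10⁶ = 0.030669 m³
In in³: 0.030669 / 1.63871×10⁻⁵ = 1871.53 in³

1870 in³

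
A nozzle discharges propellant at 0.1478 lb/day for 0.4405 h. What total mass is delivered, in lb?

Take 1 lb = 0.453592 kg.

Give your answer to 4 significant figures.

0.1478 lb/day → 7.75936×10⁻⁷ kg/s
0.4405 h → 1585.8 s
m = ṁ × t = 7.75936×10⁻⁷ × 1585.8 = 0.00123048 kg
In lb: 0.00123048 / 0.453592 = 0.00271275 lb

0.002713 lb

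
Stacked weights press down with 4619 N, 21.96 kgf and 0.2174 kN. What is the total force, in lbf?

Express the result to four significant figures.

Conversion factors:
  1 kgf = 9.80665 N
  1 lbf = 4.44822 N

4619 N (already N)
21.96 kgf × 9.80665 = 215.354 N
0.2174 kN × 1000 = 217.4 N
Total: 4619 + 215.354 + 217.4 = 5051.75 N
In lbf: 5051.75 / 4.44822 = 1135.68 lbf

1136 lbf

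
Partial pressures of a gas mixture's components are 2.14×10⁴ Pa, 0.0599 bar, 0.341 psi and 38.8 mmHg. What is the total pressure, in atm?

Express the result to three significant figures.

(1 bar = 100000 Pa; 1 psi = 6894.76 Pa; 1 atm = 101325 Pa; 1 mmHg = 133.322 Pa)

2.14×10⁴ Pa (already Pa)
0.0599 bar × 100000 → 5990 Pa
0.341 psi × 6894.76 → 2351.11 Pa
38.8 mmHg × 133.322 → 5172.89 Pa
Combined: 21400 + 5990 + 2351.11 + 5172.89 = 34914 Pa
In atm: 34914 / 101325 = 0.344574 atm

0.345 atm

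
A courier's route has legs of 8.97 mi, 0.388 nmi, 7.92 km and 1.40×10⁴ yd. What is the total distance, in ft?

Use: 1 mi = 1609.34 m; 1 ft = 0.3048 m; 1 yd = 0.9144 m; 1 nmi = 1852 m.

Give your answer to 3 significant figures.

8.97 mi × 1609.34 = 14435.8 m
0.388 nmi × 1852 = 718.576 m
7.92 km × 1000 = 7920 m
1.40×10⁴ yd × 0.9144 = 12801.6 m
Total: 14435.8 + 718.576 + 7920 + 12801.6 = 35876 m
In ft: 35876 / 0.3048 = 117703 ft

1.18×10⁵ ft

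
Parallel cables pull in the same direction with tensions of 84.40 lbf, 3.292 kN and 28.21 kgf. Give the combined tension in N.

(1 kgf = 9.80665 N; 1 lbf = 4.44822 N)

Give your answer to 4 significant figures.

84.40 lbf × 4.44822 = 375.43 N
3.292 kN × 1000 = 3292 N
28.21 kgf × 9.80665 = 276.646 N
Combined: 375.43 + 3292 + 276.646 = 3944.08 N

3944 N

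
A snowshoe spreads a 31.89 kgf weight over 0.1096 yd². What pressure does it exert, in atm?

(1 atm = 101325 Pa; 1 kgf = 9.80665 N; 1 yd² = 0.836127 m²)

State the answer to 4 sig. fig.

0.03368 atm

31.89 kgf × 9.80665 → 312.734 N
0.1096 yd² × 0.836127 → 0.0916395 m²
P = F / A = 312.734 N / 0.0916395 m² = 3412.66 Pa
3412.66 Pa ÷ (101325 Pa/atm) = 0.0336803 atm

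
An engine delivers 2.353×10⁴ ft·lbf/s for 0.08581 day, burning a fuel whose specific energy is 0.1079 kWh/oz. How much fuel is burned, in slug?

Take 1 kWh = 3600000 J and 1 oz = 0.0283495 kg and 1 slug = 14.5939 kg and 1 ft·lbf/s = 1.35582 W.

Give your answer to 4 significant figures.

2.353×10⁴ ft·lbf/s → 31902.4 W
0.08581 day → 7413.98 s
E = P × t = 31902.4 × 7413.98 = 2.36524×10⁸ J
0.1079 kWh/oz → 1.37018×10⁷ J/kg
m = E / e_s = 2.36524×10⁸ / 1.37018×10⁷ = 17.2623 kg
In slug: 17.2623 / 14.5939 = 1.18284 slug

1.183 slug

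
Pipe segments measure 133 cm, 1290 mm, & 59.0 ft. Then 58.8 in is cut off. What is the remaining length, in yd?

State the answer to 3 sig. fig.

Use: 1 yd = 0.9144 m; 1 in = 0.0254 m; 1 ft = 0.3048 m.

20.9 yd

133 cm × 0.01 = 1.33 m
1290 mm × 0.001 = 1.29 m
59.0 ft × 0.3048 = 17.9832 m
58.8 in × 0.0254 = 1.49352 m
Net: 1.33 + 1.29 + 17.9832 − 1.49352 = 19.1097 m
In yd: 19.1097 / 0.9144 = 20.8986 yd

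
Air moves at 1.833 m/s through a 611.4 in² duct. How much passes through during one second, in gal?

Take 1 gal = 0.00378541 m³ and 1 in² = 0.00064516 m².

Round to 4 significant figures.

611.4 in² × 0.00064516 = 0.394451 m²
V = v × A × t = 1.833 m/s × 0.394451 m² × 1 s = 0.723029 m³
0.723029 m³ ÷ (0.00378541 m³/gal) = 191.004 gal

191.0 gal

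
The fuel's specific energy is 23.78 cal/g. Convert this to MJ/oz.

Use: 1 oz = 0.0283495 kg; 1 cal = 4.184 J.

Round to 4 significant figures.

0.002821 MJ/oz

23.78 cal/g × 4.184 J/cal ÷ 0.001 kg/g = 99495.5 J/kg
99495.5 J/kg ÷ 1000000 J/MJ × 0.0283495 kg/oz = 0.00282065 MJ/oz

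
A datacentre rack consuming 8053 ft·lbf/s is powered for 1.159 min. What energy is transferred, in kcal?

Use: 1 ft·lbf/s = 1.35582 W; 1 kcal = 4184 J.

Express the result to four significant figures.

8053 ft·lbf/s × 1.35582 = 10918.4 W
1.159 min × 60 = 69.54 s
E = P × t = 10918.4 W × 69.54 s = 759266 J
759266 J ÷ (4184 J/kcal) = 181.469 kcal

181.5 kcal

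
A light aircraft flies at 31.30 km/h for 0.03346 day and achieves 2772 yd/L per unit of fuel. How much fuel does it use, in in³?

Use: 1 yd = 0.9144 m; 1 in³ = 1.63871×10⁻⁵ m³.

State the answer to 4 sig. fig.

605.1 in³

31.30 km/h → 8.69444 m/s
0.03346 day → 2890.94 s
d = v × t = 8.69444 × 2890.94 = 25135.1 m
2772 yd/L → 2.53472×10⁶ m/m³
V = d / (distance per unit fuel) = 25135.1 / 2.53472×10⁶ = 0.00991632 m³
In in³: 0.00991632 / 1.63871×10⁻⁵ = 605.13 in³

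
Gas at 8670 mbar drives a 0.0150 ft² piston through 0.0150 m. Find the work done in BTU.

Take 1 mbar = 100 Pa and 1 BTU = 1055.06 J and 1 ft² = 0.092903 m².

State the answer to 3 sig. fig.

0.0172 BTU

8670 mbar → 867000 Pa
0.0150 ft² → 0.00139354 m²
F = P × A = 867000 × 0.00139354 = 1208.2 N
W = F × d = 1208.2 × 0.015 = 18.123 J
In BTU: 18.123 / 1055.06 = 0.0171772 BTU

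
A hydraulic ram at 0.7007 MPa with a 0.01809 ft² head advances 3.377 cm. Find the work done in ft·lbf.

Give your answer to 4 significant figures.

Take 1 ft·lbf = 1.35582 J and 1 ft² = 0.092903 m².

0.7007 MPa → 700700 Pa
0.01809 ft² → 0.00168062 m²
F = P × A = 700700 × 0.00168062 = 1177.61 N
3.377 cm → 0.03377 m
W = F × d = 1177.61 × 0.03377 = 39.7679 J
In ft·lbf: 39.7679 / 1.35582 = 29.3313 ft·lbf

29.33 ft·lbf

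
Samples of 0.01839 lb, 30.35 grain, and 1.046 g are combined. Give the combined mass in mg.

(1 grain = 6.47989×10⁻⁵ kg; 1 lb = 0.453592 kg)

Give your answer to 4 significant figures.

0.01839 lb × 0.453592 → 0.00834156 kg
30.35 grain × 6.47989×10⁻⁵ → 0.00196665 kg
1.046 g × 0.001 → 0.001046 kg
Combined: 0.00834156 + 0.00196665 + 0.001046 = 0.0113542 kg
In mg: 0.0113542 / 10⁻⁶ = 11354.2 mg

1.135×10⁴ mg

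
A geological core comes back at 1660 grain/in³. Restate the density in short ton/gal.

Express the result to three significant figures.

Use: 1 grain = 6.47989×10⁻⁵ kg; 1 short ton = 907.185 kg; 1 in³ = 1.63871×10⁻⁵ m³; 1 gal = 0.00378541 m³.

1660 grain/in³ × 6.47989×10⁻⁵ kg/grain ÷ 1.63871×10⁻⁵ m³/in³ = 6564.08 kg/m³
6564.08 kg/m³ ÷ 907.185 kg/short ton × 0.00378541 m³/gal = 0.0273899 short ton/gal

0.0274 short ton/gal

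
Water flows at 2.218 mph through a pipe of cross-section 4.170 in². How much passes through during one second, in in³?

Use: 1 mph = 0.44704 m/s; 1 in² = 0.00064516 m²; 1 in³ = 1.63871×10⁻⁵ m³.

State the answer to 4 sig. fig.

162.8 in³

2.218 mph × 0.44704 → 0.991535 m/s
4.170 in² × 0.00064516 → 0.00269032 m²
V = v × A × t = 0.991535 m/s × 0.00269032 m² × 1 s = 0.00266755 m³
0.00266755 m³ ÷ (1.63871×10⁻⁵ m³/in³) = 162.784 in³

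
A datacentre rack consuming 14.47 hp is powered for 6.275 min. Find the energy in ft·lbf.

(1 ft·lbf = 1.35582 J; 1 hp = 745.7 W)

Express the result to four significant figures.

14.47 hp × 745.7 = 10790.3 W
6.275 min × 60 = 376.5 s
E = P × t = 10790.3 W × 376.5 s = 4.06255×10⁶ J
4.06255×10⁶ J ÷ (1.35582 J/ft·lbf) = 2.99638×10⁶ ft·lbf

2.996×10⁶ ft·lbf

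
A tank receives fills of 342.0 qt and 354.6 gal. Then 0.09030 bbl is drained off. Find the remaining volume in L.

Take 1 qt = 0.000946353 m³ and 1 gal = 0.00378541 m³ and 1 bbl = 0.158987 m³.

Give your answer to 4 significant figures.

342.0 qt × 0.000946353 = 0.323653 m³
354.6 gal × 0.00378541 = 1.34231 m³
0.09030 bbl × 0.158987 = 0.0143565 m³
Sum: 0.323653 + 1.34231 − 0.0143565 = 1.65161 m³
In L: 1.65161 / 0.001 = 1651.61 L

1652 L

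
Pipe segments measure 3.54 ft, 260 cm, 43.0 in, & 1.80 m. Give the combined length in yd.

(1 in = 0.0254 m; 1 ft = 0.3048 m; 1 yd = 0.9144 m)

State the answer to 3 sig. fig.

3.54 ft × 0.3048 = 1.07899 m
260 cm × 0.01 = 2.6 m
43.0 in × 0.0254 = 1.0922 m
1.80 m (already m)
Sum: 1.07899 + 2.6 + 1.0922 + 1.8 = 6.57119 m
In yd: 6.57119 / 0.9144 = 7.18634 yd

7.19 yd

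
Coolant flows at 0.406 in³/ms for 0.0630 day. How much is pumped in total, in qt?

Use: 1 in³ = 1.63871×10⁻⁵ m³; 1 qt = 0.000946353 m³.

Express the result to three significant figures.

0.406 in³/ms → 0.00665316 m³/s
0.0630 day → 5443.2 s
V = Q × t = 0.00665316 × 5443.2 = 36.2145 m³
In qt: 36.2145 / 0.000946353 = 38267.4 qt

3.83×10⁴ qt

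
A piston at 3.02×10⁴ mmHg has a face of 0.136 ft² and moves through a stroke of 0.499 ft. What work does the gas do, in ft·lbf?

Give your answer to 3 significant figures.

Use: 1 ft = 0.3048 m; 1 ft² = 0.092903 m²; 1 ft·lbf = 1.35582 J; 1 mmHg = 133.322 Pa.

3.02×10⁴ mmHg → 4.02632×10⁶ Pa
0.136 ft² → 0.0126348 m²
F = P × A = 4.02632×10⁶ × 0.0126348 = 50871.7 N
0.499 ft → 0.152095 m
W = F × d = 50871.7 × 0.152095 = 7737.33 J
In ft·lbf: 7737.33 / 1.35582 = 5706.75 ft·lbf

5710 ft·lbf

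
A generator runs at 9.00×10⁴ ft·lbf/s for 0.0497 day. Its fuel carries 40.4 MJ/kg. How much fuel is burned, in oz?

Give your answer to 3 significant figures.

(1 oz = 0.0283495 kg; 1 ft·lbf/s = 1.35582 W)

9.00×10⁴ ft·lbf/s → 122024 W
0.0497 day → 4294.08 s
E = P × t = 122024 × 4294.08 = 5.23981×10⁸ J
40.4 MJ/kg → 4.04×10⁷ J/kg
m = E / e_s = 5.23981×10⁸ / 4.04×10⁷ = 12.9698 kg
In oz: 12.9698 / 0.0283495 = 457.497 oz

457 oz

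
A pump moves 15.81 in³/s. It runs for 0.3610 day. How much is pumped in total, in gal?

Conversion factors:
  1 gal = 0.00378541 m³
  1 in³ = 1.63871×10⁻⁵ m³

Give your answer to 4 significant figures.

2135 gal

15.81 in³/s → 2.5908×10⁻⁴ m³/s
0.3610 day → 31190.4 s
V = Q × t = 2.5908×10⁻⁴ × 31190.4 = 8.08081 m³
In gal: 8.08081 / 0.00378541 = 2134.73 gal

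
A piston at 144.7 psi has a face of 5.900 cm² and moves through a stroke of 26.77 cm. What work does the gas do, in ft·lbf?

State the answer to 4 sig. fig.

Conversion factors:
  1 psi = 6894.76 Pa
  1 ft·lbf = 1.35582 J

144.7 psi → 997672 Pa
5.900 cm² → 5.9×10⁻⁴ m²
F = P × A = 997672 × 5.9×10⁻⁴ = 588.626 N
26.77 cm → 0.2677 m
W = F × d = 588.626 × 0.2677 = 157.575 J
In ft·lbf: 157.575 / 1.35582 = 116.221 ft·lbf

116.2 ft·lbf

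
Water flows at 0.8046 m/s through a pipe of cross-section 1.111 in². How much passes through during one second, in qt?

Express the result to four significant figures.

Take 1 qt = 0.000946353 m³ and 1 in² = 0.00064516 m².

1.111 in² × 0.00064516 = 7.16773×10⁻⁴ m²
V = v × A × t = 0.8046 m/s × 7.16773×10⁻⁴ m² × 1 s = 5.76716×10⁻⁴ m³
5.76716×10⁻⁴ m³ ÷ (0.000946353 m³/qt) = 0.609409 qt

0.6094 qt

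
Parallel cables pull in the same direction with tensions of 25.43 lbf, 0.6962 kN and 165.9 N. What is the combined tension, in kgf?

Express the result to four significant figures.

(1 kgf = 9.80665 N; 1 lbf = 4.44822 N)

99.44 kgf

25.43 lbf × 4.44822 = 113.118 N
0.6962 kN × 1000 = 696.2 N
165.9 N (already N)
Sum: 113.118 + 696.2 + 165.9 = 975.218 N
In kgf: 975.218 / 9.80665 = 99.4446 kgf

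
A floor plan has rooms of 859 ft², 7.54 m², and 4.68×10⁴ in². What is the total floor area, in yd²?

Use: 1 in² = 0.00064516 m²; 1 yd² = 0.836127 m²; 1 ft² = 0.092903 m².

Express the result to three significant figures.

141 yd²

859 ft² × 0.092903 = 79.8037 m²
7.54 m² (already m²)
4.68×10⁴ in² × 0.00064516 = 30.1935 m²
Total: 79.8037 + 7.54 + 30.1935 = 117.537 m²
In yd²: 117.537 / 0.836127 = 140.573 yd²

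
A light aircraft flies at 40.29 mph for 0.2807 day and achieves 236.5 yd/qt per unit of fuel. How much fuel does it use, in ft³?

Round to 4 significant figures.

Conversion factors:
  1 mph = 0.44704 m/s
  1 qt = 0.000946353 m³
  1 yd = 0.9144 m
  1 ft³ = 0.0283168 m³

40.29 mph → 18.0112 m/s
0.2807 day → 24252.5 s
d = v × t = 18.0112 × 24252.5 = 436817 m
236.5 yd/qt → 228515 m/m³
V = d / (distance per unit fuel) = 436817 / 228515 = 1.91155 m³
In ft³: 1.91155 / 0.0283168 = 67.5059 ft³

67.51 ft³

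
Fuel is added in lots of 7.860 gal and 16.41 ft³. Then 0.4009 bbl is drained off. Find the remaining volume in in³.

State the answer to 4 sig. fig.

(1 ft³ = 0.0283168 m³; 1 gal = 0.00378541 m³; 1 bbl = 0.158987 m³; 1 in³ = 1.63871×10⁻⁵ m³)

7.860 gal × 0.00378541 = 0.0297533 m³
16.41 ft³ × 0.0283168 = 0.464679 m³
0.4009 bbl × 0.158987 = 0.0637379 m³
Result: 0.0297533 + 0.464679 − 0.0637379 = 0.430694 m³
In in³: 0.430694 / 1.63871×10⁻⁵ = 26282.5 in³

2.628×10⁴ in³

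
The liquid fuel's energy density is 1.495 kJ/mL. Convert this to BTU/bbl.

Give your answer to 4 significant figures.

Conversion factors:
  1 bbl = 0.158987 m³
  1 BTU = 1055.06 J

1.495 kJ/mL × 1000 J/kJ ÷ 10⁻⁶ m³/mL = 1.495×10⁹ J/m³
1.495×10⁹ J/m³ ÷ 1055.06 J/BTU × 0.158987 m³/bbl = 225282 BTU/bbl

2.253×10⁵ BTU/bbl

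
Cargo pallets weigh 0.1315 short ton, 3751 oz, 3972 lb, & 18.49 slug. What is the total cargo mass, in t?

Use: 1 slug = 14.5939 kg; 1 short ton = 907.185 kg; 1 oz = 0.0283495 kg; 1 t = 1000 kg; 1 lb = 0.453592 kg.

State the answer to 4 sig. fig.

0.1315 short ton × 907.185 → 119.295 kg
3751 oz × 0.0283495 → 106.339 kg
3972 lb × 0.453592 → 1801.67 kg
18.49 slug × 14.5939 → 269.841 kg
Total: 119.295 + 106.339 + 1801.67 + 269.841 = 2297.14 kg
In t: 2297.14 / 1000 = 2.29714 t

2.297 t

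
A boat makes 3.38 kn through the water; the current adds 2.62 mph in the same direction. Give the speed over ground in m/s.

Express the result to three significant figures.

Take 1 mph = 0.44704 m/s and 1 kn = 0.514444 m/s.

2.91 m/s

3.38 kn × 0.514444 = 1.73882 m/s
2.62 mph × 0.44704 = 1.17124 m/s
Combined: 1.73882 + 1.17124 = 2.91006 m/s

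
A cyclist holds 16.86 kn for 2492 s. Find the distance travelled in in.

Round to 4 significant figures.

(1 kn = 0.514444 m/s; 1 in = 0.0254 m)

16.86 kn × 0.514444 = 8.67353 m/s
d = v × t = 8.67353 m/s × 2492 s = 21614.4 m
21614.4 m ÷ (0.0254 m/in) = 850961 in

8.510×10⁵ in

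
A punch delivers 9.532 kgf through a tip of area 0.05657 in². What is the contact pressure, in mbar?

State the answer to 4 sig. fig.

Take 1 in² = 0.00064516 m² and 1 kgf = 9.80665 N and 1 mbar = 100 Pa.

2.561×10⁴ mbar

9.532 kgf × 9.80665 = 93.477 N
0.05657 in² × 0.00064516 = 3.64967×10⁻⁵ m²
P = F / A = 93.477 N / 3.64967×10⁻⁵ m² = 2.56125×10⁶ Pa
2.56125×10⁶ Pa ÷ (100 Pa/mbar) = 25612.5 mbar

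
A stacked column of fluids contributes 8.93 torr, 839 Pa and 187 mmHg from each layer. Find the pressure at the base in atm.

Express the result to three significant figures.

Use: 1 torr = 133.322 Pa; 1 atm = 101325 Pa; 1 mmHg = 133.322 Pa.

0.266 atm

8.93 torr × 133.322 → 1190.57 Pa
839 Pa (already Pa)
187 mmHg × 133.322 → 24931.2 Pa
Sum: 1190.57 + 839 + 24931.2 = 26960.8 Pa
In atm: 26960.8 / 101325 = 0.266082 atm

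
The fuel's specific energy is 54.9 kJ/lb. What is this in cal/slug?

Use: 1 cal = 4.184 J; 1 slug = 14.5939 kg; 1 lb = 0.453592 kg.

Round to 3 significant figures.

54.9 kJ/lb × 1000 J/kJ ÷ 0.453592 kg/lb = 121034 J/kg
121034 J/kg ÷ 4.184 J/cal × 14.5939 kg/slug = 422170 cal/slug

4.22×10⁵ cal/slug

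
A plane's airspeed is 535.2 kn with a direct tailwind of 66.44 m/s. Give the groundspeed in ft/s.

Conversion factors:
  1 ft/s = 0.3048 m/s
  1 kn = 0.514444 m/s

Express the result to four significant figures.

1121 ft/s

535.2 kn × 0.514444 → 275.33 m/s
66.44 m/s (already m/s)
Combined: 275.33 + 66.44 = 341.77 m/s
In ft/s: 341.77 / 0.3048 = 1121.29 ft/s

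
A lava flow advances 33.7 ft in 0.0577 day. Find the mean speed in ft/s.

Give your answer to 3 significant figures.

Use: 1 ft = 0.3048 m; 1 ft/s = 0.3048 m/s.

33.7 ft × 0.3048 = 10.2718 m
0.0577 day × 86400 = 4985.28 s
v = d / t = 10.2718 m / 4985.28 s = 0.00206043 m/s
0.00206043 m/s ÷ (0.3048 m/s/ft/s) = 0.00675994 ft/s

0.00676 ft/s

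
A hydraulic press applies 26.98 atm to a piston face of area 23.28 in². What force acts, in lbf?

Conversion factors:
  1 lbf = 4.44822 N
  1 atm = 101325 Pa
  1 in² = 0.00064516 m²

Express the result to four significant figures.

26.98 atm × 101325 → 2.73375×10⁶ Pa
23.28 in² × 0.00064516 → 0.0150193 m²
F = P × A = 2.73375×10⁶ Pa × 0.0150193 m² = 41059 N
41059 N ÷ (4.44822 N/lbf) = 9230.43 lbf

9230 lbf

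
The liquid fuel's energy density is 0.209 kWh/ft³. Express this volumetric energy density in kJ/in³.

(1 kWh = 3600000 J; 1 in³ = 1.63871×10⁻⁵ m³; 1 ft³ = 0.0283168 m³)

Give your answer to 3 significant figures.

0.209 kWh/ft³ × 3600000 J/kWh ÷ 0.0283168 m³/ft³ = 2.65708×10⁷ J/m³
2.65708×10⁷ J/m³ ÷ 1000 J/kJ × 1.63871×10⁻⁵ m³/in³ = 0.435418 kJ/in³

0.435 kJ/in³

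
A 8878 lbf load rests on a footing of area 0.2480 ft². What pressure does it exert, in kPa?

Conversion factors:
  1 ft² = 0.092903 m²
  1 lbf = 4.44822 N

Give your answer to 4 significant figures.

1714 kPa

8878 lbf × 4.44822 → 39491.3 N
0.2480 ft² × 0.092903 → 0.0230399 m²
P = F / A = 39491.3 N / 0.0230399 m² = 1.71404×10⁶ Pa
1.71404×10⁶ Pa ÷ (1000 Pa/kPa) = 1714.04 kPa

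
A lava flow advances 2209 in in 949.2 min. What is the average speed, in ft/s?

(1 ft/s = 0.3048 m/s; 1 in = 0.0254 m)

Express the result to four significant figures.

2209 in × 0.0254 → 56.1086 m
949.2 min × 60 → 56952 s
v = d / t = 56.1086 m / 56952 s = 9.85191×10⁻⁴ m/s
9.85191×10⁻⁴ m/s ÷ (0.3048 m/s/ft/s) = 0.00323225 ft/s

0.003232 ft/s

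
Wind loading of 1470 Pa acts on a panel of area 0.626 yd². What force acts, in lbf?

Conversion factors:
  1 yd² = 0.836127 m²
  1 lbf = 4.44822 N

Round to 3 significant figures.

0.626 yd² × 0.836127 → 0.523416 m²
F = P × A = 1470 Pa × 0.523416 m² = 769.422 N
769.422 N ÷ (4.44822 N/lbf) = 172.973 lbf

173 lbf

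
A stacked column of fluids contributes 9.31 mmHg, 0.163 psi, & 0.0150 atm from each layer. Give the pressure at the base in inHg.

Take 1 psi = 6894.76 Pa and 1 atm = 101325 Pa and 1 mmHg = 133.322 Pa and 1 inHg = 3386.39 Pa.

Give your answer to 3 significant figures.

9.31 mmHg × 133.322 → 1241.23 Pa
0.163 psi × 6894.76 → 1123.85 Pa
0.0150 atm × 101325 → 1519.88 Pa
Sum: 1241.23 + 1123.85 + 1519.88 = 3884.96 Pa
In inHg: 3884.96 / 3386.39 = 1.14723 inHg

1.15 inHg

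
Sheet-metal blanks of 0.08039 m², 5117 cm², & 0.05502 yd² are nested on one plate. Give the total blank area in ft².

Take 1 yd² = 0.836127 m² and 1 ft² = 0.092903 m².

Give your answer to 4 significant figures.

6.868 ft²

0.08039 m² (already m²)
5117 cm² × 0.0001 → 0.5117 m²
0.05502 yd² × 0.836127 → 0.0460037 m²
Sum: 0.08039 + 0.5117 + 0.0460037 = 0.638094 m²
In ft²: 0.638094 / 0.092903 = 6.86839 ft²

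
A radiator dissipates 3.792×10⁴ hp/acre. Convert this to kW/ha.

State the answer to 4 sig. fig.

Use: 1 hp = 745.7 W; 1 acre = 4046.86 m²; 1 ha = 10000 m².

3.792×10⁴ hp/acre × 745.7 W/hp ÷ 4046.86 m²/acre = 6987.38 W/m²
6987.38 W/m² ÷ 1000 W/kW × 10000 m²/ha = 69873.8 kW/ha

6.987×10⁴ kW/ha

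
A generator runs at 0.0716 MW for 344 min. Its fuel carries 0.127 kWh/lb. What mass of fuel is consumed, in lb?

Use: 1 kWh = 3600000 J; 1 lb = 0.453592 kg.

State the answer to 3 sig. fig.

0.0716 MW → 71600 W
344 min → 20640 s
E = P × t = 71600 × 20640 = 1.47782×10⁹ J
0.127 kWh/lb → 1.00795×10⁶ J/kg
m = E / e_s = 1.47782×10⁹ / 1.00795×10⁶ = 1466.16 kg
In lb: 1466.16 / 0.453592 = 3232.33 lb

3230 lb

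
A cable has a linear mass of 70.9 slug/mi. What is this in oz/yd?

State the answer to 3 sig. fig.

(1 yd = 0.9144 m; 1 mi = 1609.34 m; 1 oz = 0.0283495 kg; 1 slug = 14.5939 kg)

70.9 slug/mi × 14.5939 kg/slug ÷ 1609.34 m/mi = 0.642939 kg/m
0.642939 kg/m ÷ 0.0283495 kg/oz × 0.9144 m/yd = 20.7377 oz/yd

20.7 oz/yd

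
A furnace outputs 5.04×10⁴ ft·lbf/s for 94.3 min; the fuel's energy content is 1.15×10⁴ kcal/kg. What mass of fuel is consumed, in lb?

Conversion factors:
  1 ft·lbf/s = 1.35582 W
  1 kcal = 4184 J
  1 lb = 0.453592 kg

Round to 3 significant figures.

5.04×10⁴ ft·lbf/s → 68333.3 W
94.3 min → 5658 s
E = P × t = 68333.3 × 5658 = 3.8663×10⁸ J
1.15×10⁴ kcal/kg → 4.8116×10⁷ J/kg
m = E / e_s = 3.8663×10⁸ / 4.8116×10⁷ = 8.03537 kg
In lb: 8.03537 / 0.453592 = 17.715 lb

17.7 lb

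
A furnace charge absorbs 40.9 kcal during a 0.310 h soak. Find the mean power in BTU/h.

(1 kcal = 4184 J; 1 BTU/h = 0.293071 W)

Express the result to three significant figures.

40.9 kcal × 4184 → 171126 J
0.310 h × 3600 → 1116 s
P = E / t = 171126 J / 1116 s = 153.339 W
153.339 W ÷ (0.293071 W/BTU/h) = 523.215 BTU/h

523 BTU/h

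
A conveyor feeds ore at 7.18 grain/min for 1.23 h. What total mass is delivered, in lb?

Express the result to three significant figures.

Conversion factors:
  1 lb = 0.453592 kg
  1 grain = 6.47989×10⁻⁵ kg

7.18 grain/min → 7.75427×10⁻⁶ kg/s
1.23 h → 4428 s
m = ṁ × t = 7.75427×10⁻⁶ × 4428 = 0.0343359 kg
In lb: 0.0343359 / 0.453592 = 0.0756978 lb

0.0757 lb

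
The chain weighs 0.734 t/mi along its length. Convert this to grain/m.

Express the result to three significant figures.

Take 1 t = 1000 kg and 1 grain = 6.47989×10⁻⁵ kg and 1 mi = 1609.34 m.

0.734 t/mi × 1000 kg/t ÷ 1609.34 m/mi = 0.456088 kg/m
0.456088 kg/m ÷ 6.47989×10⁻⁵ kg/grain = 7038.51 grain/m

7040 grain/m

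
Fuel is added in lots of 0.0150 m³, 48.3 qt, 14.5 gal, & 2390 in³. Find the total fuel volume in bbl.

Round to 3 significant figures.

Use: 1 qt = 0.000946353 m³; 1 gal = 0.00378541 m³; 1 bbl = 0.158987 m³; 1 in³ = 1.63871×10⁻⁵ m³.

0.0150 m³ (already m³)
48.3 qt × 0.000946353 = 0.0457088 m³
14.5 gal × 0.00378541 = 0.0548884 m³
2390 in³ × 1.63871×10⁻⁵ = 0.0391652 m³
Sum: 0.015 + 0.0457088 + 0.0548884 + 0.0391652 = 0.154762 m³
In bbl: 0.154762 / 0.158987 = 0.973426 bbl

0.973 bbl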